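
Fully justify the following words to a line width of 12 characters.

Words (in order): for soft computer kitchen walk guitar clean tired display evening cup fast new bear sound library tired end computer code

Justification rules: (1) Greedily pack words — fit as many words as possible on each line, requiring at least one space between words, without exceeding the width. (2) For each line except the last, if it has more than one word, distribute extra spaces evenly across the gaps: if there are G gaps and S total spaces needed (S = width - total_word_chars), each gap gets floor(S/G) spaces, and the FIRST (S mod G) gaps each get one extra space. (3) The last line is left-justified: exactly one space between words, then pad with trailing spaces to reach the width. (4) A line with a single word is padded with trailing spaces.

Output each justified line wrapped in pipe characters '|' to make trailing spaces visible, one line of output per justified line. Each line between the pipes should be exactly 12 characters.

Line 1: ['for', 'soft'] (min_width=8, slack=4)
Line 2: ['computer'] (min_width=8, slack=4)
Line 3: ['kitchen', 'walk'] (min_width=12, slack=0)
Line 4: ['guitar', 'clean'] (min_width=12, slack=0)
Line 5: ['tired'] (min_width=5, slack=7)
Line 6: ['display'] (min_width=7, slack=5)
Line 7: ['evening', 'cup'] (min_width=11, slack=1)
Line 8: ['fast', 'new'] (min_width=8, slack=4)
Line 9: ['bear', 'sound'] (min_width=10, slack=2)
Line 10: ['library'] (min_width=7, slack=5)
Line 11: ['tired', 'end'] (min_width=9, slack=3)
Line 12: ['computer'] (min_width=8, slack=4)
Line 13: ['code'] (min_width=4, slack=8)

Answer: |for     soft|
|computer    |
|kitchen walk|
|guitar clean|
|tired       |
|display     |
|evening  cup|
|fast     new|
|bear   sound|
|library     |
|tired    end|
|computer    |
|code        |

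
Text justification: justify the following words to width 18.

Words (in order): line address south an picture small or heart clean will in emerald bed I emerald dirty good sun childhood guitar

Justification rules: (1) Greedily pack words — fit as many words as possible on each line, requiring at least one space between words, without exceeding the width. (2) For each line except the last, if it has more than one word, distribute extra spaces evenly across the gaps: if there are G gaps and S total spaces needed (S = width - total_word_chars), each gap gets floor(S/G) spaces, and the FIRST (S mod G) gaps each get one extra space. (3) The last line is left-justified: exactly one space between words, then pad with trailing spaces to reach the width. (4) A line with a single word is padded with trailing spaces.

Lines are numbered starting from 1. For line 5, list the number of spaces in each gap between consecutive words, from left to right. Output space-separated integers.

Answer: 4 3

Derivation:
Line 1: ['line', 'address', 'south'] (min_width=18, slack=0)
Line 2: ['an', 'picture', 'small'] (min_width=16, slack=2)
Line 3: ['or', 'heart', 'clean'] (min_width=14, slack=4)
Line 4: ['will', 'in', 'emerald'] (min_width=15, slack=3)
Line 5: ['bed', 'I', 'emerald'] (min_width=13, slack=5)
Line 6: ['dirty', 'good', 'sun'] (min_width=14, slack=4)
Line 7: ['childhood', 'guitar'] (min_width=16, slack=2)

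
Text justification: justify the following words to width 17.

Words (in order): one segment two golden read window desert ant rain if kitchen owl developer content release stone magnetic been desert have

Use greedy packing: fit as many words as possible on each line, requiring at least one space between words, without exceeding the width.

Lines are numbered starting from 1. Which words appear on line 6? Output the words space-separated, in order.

Line 1: ['one', 'segment', 'two'] (min_width=15, slack=2)
Line 2: ['golden', 'read'] (min_width=11, slack=6)
Line 3: ['window', 'desert', 'ant'] (min_width=17, slack=0)
Line 4: ['rain', 'if', 'kitchen'] (min_width=15, slack=2)
Line 5: ['owl', 'developer'] (min_width=13, slack=4)
Line 6: ['content', 'release'] (min_width=15, slack=2)
Line 7: ['stone', 'magnetic'] (min_width=14, slack=3)
Line 8: ['been', 'desert', 'have'] (min_width=16, slack=1)

Answer: content release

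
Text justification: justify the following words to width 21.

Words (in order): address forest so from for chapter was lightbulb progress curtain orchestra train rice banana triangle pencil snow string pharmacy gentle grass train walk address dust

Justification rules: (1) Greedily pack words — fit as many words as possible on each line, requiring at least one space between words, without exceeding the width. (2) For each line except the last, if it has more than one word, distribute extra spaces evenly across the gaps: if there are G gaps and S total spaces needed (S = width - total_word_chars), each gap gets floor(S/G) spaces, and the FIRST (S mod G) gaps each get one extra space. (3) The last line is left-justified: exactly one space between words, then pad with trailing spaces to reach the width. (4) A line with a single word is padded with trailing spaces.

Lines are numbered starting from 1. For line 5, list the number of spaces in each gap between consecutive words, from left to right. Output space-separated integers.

Answer: 3 3

Derivation:
Line 1: ['address', 'forest', 'so'] (min_width=17, slack=4)
Line 2: ['from', 'for', 'chapter', 'was'] (min_width=20, slack=1)
Line 3: ['lightbulb', 'progress'] (min_width=18, slack=3)
Line 4: ['curtain', 'orchestra'] (min_width=17, slack=4)
Line 5: ['train', 'rice', 'banana'] (min_width=17, slack=4)
Line 6: ['triangle', 'pencil', 'snow'] (min_width=20, slack=1)
Line 7: ['string', 'pharmacy'] (min_width=15, slack=6)
Line 8: ['gentle', 'grass', 'train'] (min_width=18, slack=3)
Line 9: ['walk', 'address', 'dust'] (min_width=17, slack=4)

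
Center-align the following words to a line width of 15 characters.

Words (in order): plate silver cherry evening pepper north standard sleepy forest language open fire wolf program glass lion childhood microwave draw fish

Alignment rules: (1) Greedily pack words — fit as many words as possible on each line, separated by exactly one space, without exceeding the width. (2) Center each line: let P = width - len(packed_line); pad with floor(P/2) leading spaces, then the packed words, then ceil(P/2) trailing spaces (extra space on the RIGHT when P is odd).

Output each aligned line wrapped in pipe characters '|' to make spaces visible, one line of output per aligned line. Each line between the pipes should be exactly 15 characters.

Answer: | plate silver  |
|cherry evening |
| pepper north  |
|standard sleepy|
|forest language|
|open fire wolf |
| program glass |
|lion childhood |
|microwave draw |
|     fish      |

Derivation:
Line 1: ['plate', 'silver'] (min_width=12, slack=3)
Line 2: ['cherry', 'evening'] (min_width=14, slack=1)
Line 3: ['pepper', 'north'] (min_width=12, slack=3)
Line 4: ['standard', 'sleepy'] (min_width=15, slack=0)
Line 5: ['forest', 'language'] (min_width=15, slack=0)
Line 6: ['open', 'fire', 'wolf'] (min_width=14, slack=1)
Line 7: ['program', 'glass'] (min_width=13, slack=2)
Line 8: ['lion', 'childhood'] (min_width=14, slack=1)
Line 9: ['microwave', 'draw'] (min_width=14, slack=1)
Line 10: ['fish'] (min_width=4, slack=11)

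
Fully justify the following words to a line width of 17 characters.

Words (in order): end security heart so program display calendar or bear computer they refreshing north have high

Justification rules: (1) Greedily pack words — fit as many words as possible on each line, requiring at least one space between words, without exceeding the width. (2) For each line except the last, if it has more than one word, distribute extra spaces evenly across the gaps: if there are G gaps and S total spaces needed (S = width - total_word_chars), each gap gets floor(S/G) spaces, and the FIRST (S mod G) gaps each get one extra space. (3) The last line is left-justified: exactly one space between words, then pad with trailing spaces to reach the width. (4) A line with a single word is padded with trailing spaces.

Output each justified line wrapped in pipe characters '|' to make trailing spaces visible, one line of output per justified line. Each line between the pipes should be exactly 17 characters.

Answer: |end      security|
|heart  so program|
|display  calendar|
|or  bear computer|
|they   refreshing|
|north have high  |

Derivation:
Line 1: ['end', 'security'] (min_width=12, slack=5)
Line 2: ['heart', 'so', 'program'] (min_width=16, slack=1)
Line 3: ['display', 'calendar'] (min_width=16, slack=1)
Line 4: ['or', 'bear', 'computer'] (min_width=16, slack=1)
Line 5: ['they', 'refreshing'] (min_width=15, slack=2)
Line 6: ['north', 'have', 'high'] (min_width=15, slack=2)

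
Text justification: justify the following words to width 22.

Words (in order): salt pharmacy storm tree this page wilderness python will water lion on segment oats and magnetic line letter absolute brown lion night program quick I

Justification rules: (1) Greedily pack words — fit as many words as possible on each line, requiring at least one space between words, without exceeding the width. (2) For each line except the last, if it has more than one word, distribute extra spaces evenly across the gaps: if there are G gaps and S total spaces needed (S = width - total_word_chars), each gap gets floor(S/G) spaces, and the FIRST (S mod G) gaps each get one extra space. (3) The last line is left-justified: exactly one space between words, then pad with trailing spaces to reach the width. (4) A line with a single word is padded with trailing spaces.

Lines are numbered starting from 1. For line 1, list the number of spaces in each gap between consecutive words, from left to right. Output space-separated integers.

Answer: 3 2

Derivation:
Line 1: ['salt', 'pharmacy', 'storm'] (min_width=19, slack=3)
Line 2: ['tree', 'this', 'page'] (min_width=14, slack=8)
Line 3: ['wilderness', 'python', 'will'] (min_width=22, slack=0)
Line 4: ['water', 'lion', 'on', 'segment'] (min_width=21, slack=1)
Line 5: ['oats', 'and', 'magnetic', 'line'] (min_width=22, slack=0)
Line 6: ['letter', 'absolute', 'brown'] (min_width=21, slack=1)
Line 7: ['lion', 'night', 'program'] (min_width=18, slack=4)
Line 8: ['quick', 'I'] (min_width=7, slack=15)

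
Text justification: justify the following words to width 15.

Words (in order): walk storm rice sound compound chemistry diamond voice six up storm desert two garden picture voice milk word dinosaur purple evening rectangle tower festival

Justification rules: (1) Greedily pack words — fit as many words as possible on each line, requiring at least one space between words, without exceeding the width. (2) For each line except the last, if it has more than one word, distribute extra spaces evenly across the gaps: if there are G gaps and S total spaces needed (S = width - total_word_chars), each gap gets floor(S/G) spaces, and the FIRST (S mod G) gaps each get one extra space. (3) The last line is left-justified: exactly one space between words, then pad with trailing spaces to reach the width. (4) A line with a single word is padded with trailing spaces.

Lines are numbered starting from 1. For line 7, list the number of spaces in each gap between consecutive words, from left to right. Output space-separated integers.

Line 1: ['walk', 'storm', 'rice'] (min_width=15, slack=0)
Line 2: ['sound', 'compound'] (min_width=14, slack=1)
Line 3: ['chemistry'] (min_width=9, slack=6)
Line 4: ['diamond', 'voice'] (min_width=13, slack=2)
Line 5: ['six', 'up', 'storm'] (min_width=12, slack=3)
Line 6: ['desert', 'two'] (min_width=10, slack=5)
Line 7: ['garden', 'picture'] (min_width=14, slack=1)
Line 8: ['voice', 'milk', 'word'] (min_width=15, slack=0)
Line 9: ['dinosaur', 'purple'] (min_width=15, slack=0)
Line 10: ['evening'] (min_width=7, slack=8)
Line 11: ['rectangle', 'tower'] (min_width=15, slack=0)
Line 12: ['festival'] (min_width=8, slack=7)

Answer: 2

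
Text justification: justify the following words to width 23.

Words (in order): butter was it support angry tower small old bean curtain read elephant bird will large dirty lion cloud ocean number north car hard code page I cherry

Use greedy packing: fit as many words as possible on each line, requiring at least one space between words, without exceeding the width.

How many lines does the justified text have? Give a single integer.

Line 1: ['butter', 'was', 'it', 'support'] (min_width=21, slack=2)
Line 2: ['angry', 'tower', 'small', 'old'] (min_width=21, slack=2)
Line 3: ['bean', 'curtain', 'read'] (min_width=17, slack=6)
Line 4: ['elephant', 'bird', 'will'] (min_width=18, slack=5)
Line 5: ['large', 'dirty', 'lion', 'cloud'] (min_width=22, slack=1)
Line 6: ['ocean', 'number', 'north', 'car'] (min_width=22, slack=1)
Line 7: ['hard', 'code', 'page', 'I', 'cherry'] (min_width=23, slack=0)
Total lines: 7

Answer: 7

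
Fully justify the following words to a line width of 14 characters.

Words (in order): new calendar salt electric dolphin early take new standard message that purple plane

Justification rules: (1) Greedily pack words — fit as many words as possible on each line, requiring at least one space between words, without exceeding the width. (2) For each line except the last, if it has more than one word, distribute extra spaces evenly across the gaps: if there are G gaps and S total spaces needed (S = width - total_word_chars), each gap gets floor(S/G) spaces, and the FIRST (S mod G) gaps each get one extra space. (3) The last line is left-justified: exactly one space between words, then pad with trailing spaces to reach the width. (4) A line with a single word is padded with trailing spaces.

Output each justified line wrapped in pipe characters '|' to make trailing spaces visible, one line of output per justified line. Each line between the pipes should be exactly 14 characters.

Line 1: ['new', 'calendar'] (min_width=12, slack=2)
Line 2: ['salt', 'electric'] (min_width=13, slack=1)
Line 3: ['dolphin', 'early'] (min_width=13, slack=1)
Line 4: ['take', 'new'] (min_width=8, slack=6)
Line 5: ['standard'] (min_width=8, slack=6)
Line 6: ['message', 'that'] (min_width=12, slack=2)
Line 7: ['purple', 'plane'] (min_width=12, slack=2)

Answer: |new   calendar|
|salt  electric|
|dolphin  early|
|take       new|
|standard      |
|message   that|
|purple plane  |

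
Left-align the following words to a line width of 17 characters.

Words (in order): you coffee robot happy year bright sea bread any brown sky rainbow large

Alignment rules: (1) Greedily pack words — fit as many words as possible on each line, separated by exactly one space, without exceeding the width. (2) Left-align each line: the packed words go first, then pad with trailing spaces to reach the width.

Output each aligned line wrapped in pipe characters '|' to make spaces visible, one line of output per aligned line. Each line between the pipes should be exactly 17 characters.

Line 1: ['you', 'coffee', 'robot'] (min_width=16, slack=1)
Line 2: ['happy', 'year', 'bright'] (min_width=17, slack=0)
Line 3: ['sea', 'bread', 'any'] (min_width=13, slack=4)
Line 4: ['brown', 'sky', 'rainbow'] (min_width=17, slack=0)
Line 5: ['large'] (min_width=5, slack=12)

Answer: |you coffee robot |
|happy year bright|
|sea bread any    |
|brown sky rainbow|
|large            |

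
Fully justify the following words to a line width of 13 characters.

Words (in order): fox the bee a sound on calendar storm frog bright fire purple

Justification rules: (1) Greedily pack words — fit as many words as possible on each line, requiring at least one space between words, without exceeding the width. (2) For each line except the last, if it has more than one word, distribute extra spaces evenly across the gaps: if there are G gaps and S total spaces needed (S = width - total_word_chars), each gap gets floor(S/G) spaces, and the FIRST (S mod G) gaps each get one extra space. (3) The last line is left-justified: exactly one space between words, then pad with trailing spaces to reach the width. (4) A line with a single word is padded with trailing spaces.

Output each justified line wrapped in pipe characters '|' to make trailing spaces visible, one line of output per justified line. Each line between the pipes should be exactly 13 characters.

Line 1: ['fox', 'the', 'bee', 'a'] (min_width=13, slack=0)
Line 2: ['sound', 'on'] (min_width=8, slack=5)
Line 3: ['calendar'] (min_width=8, slack=5)
Line 4: ['storm', 'frog'] (min_width=10, slack=3)
Line 5: ['bright', 'fire'] (min_width=11, slack=2)
Line 6: ['purple'] (min_width=6, slack=7)

Answer: |fox the bee a|
|sound      on|
|calendar     |
|storm    frog|
|bright   fire|
|purple       |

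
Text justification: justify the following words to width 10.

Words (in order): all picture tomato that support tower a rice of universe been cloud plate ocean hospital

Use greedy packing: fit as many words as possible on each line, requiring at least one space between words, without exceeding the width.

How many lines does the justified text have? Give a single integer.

Answer: 12

Derivation:
Line 1: ['all'] (min_width=3, slack=7)
Line 2: ['picture'] (min_width=7, slack=3)
Line 3: ['tomato'] (min_width=6, slack=4)
Line 4: ['that'] (min_width=4, slack=6)
Line 5: ['support'] (min_width=7, slack=3)
Line 6: ['tower', 'a'] (min_width=7, slack=3)
Line 7: ['rice', 'of'] (min_width=7, slack=3)
Line 8: ['universe'] (min_width=8, slack=2)
Line 9: ['been', 'cloud'] (min_width=10, slack=0)
Line 10: ['plate'] (min_width=5, slack=5)
Line 11: ['ocean'] (min_width=5, slack=5)
Line 12: ['hospital'] (min_width=8, slack=2)
Total lines: 12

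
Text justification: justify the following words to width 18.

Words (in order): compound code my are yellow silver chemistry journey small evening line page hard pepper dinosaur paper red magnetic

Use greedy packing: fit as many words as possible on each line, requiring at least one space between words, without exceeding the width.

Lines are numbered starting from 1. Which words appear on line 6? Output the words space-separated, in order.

Line 1: ['compound', 'code', 'my'] (min_width=16, slack=2)
Line 2: ['are', 'yellow', 'silver'] (min_width=17, slack=1)
Line 3: ['chemistry', 'journey'] (min_width=17, slack=1)
Line 4: ['small', 'evening', 'line'] (min_width=18, slack=0)
Line 5: ['page', 'hard', 'pepper'] (min_width=16, slack=2)
Line 6: ['dinosaur', 'paper', 'red'] (min_width=18, slack=0)
Line 7: ['magnetic'] (min_width=8, slack=10)

Answer: dinosaur paper red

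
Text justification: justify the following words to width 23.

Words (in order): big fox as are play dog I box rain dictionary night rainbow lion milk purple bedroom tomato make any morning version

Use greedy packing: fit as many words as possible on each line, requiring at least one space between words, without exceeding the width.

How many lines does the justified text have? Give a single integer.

Answer: 6

Derivation:
Line 1: ['big', 'fox', 'as', 'are', 'play', 'dog'] (min_width=23, slack=0)
Line 2: ['I', 'box', 'rain', 'dictionary'] (min_width=21, slack=2)
Line 3: ['night', 'rainbow', 'lion', 'milk'] (min_width=23, slack=0)
Line 4: ['purple', 'bedroom', 'tomato'] (min_width=21, slack=2)
Line 5: ['make', 'any', 'morning'] (min_width=16, slack=7)
Line 6: ['version'] (min_width=7, slack=16)
Total lines: 6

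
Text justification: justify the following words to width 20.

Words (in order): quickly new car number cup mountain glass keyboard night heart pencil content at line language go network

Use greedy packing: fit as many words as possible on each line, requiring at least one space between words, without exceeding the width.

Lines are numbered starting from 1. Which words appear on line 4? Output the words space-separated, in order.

Line 1: ['quickly', 'new', 'car'] (min_width=15, slack=5)
Line 2: ['number', 'cup', 'mountain'] (min_width=19, slack=1)
Line 3: ['glass', 'keyboard', 'night'] (min_width=20, slack=0)
Line 4: ['heart', 'pencil', 'content'] (min_width=20, slack=0)
Line 5: ['at', 'line', 'language', 'go'] (min_width=19, slack=1)
Line 6: ['network'] (min_width=7, slack=13)

Answer: heart pencil content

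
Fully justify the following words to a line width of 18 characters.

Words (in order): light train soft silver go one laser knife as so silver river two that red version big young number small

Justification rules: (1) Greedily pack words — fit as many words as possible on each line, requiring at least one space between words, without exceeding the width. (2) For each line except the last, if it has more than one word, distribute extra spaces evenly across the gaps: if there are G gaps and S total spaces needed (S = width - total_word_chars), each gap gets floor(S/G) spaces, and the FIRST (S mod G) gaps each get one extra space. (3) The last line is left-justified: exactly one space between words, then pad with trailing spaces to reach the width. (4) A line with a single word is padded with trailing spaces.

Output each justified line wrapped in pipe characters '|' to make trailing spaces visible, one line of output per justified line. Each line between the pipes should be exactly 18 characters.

Line 1: ['light', 'train', 'soft'] (min_width=16, slack=2)
Line 2: ['silver', 'go', 'one'] (min_width=13, slack=5)
Line 3: ['laser', 'knife', 'as', 'so'] (min_width=17, slack=1)
Line 4: ['silver', 'river', 'two'] (min_width=16, slack=2)
Line 5: ['that', 'red', 'version'] (min_width=16, slack=2)
Line 6: ['big', 'young', 'number'] (min_width=16, slack=2)
Line 7: ['small'] (min_width=5, slack=13)

Answer: |light  train  soft|
|silver    go   one|
|laser  knife as so|
|silver  river  two|
|that  red  version|
|big  young  number|
|small             |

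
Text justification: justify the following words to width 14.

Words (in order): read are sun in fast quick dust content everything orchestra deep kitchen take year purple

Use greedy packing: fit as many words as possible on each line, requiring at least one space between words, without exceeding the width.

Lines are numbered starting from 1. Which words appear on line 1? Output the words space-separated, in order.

Line 1: ['read', 'are', 'sun'] (min_width=12, slack=2)
Line 2: ['in', 'fast', 'quick'] (min_width=13, slack=1)
Line 3: ['dust', 'content'] (min_width=12, slack=2)
Line 4: ['everything'] (min_width=10, slack=4)
Line 5: ['orchestra', 'deep'] (min_width=14, slack=0)
Line 6: ['kitchen', 'take'] (min_width=12, slack=2)
Line 7: ['year', 'purple'] (min_width=11, slack=3)

Answer: read are sun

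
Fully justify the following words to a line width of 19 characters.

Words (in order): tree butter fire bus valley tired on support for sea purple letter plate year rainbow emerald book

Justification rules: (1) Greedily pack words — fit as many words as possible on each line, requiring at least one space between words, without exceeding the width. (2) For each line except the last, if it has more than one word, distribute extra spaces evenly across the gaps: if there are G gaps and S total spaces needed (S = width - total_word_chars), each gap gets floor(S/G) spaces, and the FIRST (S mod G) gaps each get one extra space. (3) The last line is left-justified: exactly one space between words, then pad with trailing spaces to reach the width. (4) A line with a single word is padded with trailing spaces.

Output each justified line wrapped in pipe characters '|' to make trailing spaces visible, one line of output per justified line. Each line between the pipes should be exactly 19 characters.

Answer: |tree   butter  fire|
|bus valley tired on|
|support   for   sea|
|purple letter plate|
|year        rainbow|
|emerald book       |

Derivation:
Line 1: ['tree', 'butter', 'fire'] (min_width=16, slack=3)
Line 2: ['bus', 'valley', 'tired', 'on'] (min_width=19, slack=0)
Line 3: ['support', 'for', 'sea'] (min_width=15, slack=4)
Line 4: ['purple', 'letter', 'plate'] (min_width=19, slack=0)
Line 5: ['year', 'rainbow'] (min_width=12, slack=7)
Line 6: ['emerald', 'book'] (min_width=12, slack=7)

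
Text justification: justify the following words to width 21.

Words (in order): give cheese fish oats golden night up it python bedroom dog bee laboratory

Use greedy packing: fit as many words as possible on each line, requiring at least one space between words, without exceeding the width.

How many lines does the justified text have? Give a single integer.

Answer: 4

Derivation:
Line 1: ['give', 'cheese', 'fish', 'oats'] (min_width=21, slack=0)
Line 2: ['golden', 'night', 'up', 'it'] (min_width=18, slack=3)
Line 3: ['python', 'bedroom', 'dog'] (min_width=18, slack=3)
Line 4: ['bee', 'laboratory'] (min_width=14, slack=7)
Total lines: 4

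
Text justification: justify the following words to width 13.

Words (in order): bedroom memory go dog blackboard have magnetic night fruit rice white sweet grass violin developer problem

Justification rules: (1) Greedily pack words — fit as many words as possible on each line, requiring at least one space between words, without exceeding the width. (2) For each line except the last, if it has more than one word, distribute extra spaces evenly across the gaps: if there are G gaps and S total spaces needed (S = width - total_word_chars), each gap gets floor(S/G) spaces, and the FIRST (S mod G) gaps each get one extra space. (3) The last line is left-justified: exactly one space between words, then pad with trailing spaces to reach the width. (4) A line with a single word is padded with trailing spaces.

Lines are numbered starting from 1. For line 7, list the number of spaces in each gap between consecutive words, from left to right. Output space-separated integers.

Line 1: ['bedroom'] (min_width=7, slack=6)
Line 2: ['memory', 'go', 'dog'] (min_width=13, slack=0)
Line 3: ['blackboard'] (min_width=10, slack=3)
Line 4: ['have', 'magnetic'] (min_width=13, slack=0)
Line 5: ['night', 'fruit'] (min_width=11, slack=2)
Line 6: ['rice', 'white'] (min_width=10, slack=3)
Line 7: ['sweet', 'grass'] (min_width=11, slack=2)
Line 8: ['violin'] (min_width=6, slack=7)
Line 9: ['developer'] (min_width=9, slack=4)
Line 10: ['problem'] (min_width=7, slack=6)

Answer: 3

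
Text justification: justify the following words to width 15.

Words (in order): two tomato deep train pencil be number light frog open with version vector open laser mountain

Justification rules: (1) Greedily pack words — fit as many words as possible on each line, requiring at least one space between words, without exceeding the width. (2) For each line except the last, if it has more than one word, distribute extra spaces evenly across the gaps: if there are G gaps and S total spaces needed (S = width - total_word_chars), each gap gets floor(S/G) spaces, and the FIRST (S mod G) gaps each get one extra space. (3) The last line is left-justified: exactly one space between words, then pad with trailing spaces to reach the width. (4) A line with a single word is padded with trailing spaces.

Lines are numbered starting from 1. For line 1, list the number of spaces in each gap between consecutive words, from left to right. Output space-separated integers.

Answer: 1 1

Derivation:
Line 1: ['two', 'tomato', 'deep'] (min_width=15, slack=0)
Line 2: ['train', 'pencil', 'be'] (min_width=15, slack=0)
Line 3: ['number', 'light'] (min_width=12, slack=3)
Line 4: ['frog', 'open', 'with'] (min_width=14, slack=1)
Line 5: ['version', 'vector'] (min_width=14, slack=1)
Line 6: ['open', 'laser'] (min_width=10, slack=5)
Line 7: ['mountain'] (min_width=8, slack=7)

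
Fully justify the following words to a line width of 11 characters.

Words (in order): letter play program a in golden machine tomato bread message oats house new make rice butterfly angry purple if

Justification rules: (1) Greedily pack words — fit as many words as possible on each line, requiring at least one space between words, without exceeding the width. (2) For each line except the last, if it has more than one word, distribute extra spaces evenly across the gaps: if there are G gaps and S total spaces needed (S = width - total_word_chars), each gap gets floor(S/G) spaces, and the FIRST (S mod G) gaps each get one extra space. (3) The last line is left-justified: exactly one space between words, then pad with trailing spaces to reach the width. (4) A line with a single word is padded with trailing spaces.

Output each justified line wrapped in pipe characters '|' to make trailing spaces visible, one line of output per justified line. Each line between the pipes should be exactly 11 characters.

Answer: |letter play|
|program   a|
|in   golden|
|machine    |
|tomato     |
|bread      |
|message    |
|oats  house|
|new    make|
|rice       |
|butterfly  |
|angry      |
|purple if  |

Derivation:
Line 1: ['letter', 'play'] (min_width=11, slack=0)
Line 2: ['program', 'a'] (min_width=9, slack=2)
Line 3: ['in', 'golden'] (min_width=9, slack=2)
Line 4: ['machine'] (min_width=7, slack=4)
Line 5: ['tomato'] (min_width=6, slack=5)
Line 6: ['bread'] (min_width=5, slack=6)
Line 7: ['message'] (min_width=7, slack=4)
Line 8: ['oats', 'house'] (min_width=10, slack=1)
Line 9: ['new', 'make'] (min_width=8, slack=3)
Line 10: ['rice'] (min_width=4, slack=7)
Line 11: ['butterfly'] (min_width=9, slack=2)
Line 12: ['angry'] (min_width=5, slack=6)
Line 13: ['purple', 'if'] (min_width=9, slack=2)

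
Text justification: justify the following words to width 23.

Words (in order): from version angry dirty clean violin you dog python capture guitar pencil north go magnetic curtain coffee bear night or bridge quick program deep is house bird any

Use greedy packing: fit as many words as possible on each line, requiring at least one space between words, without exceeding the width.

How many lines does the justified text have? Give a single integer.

Line 1: ['from', 'version', 'angry'] (min_width=18, slack=5)
Line 2: ['dirty', 'clean', 'violin', 'you'] (min_width=22, slack=1)
Line 3: ['dog', 'python', 'capture'] (min_width=18, slack=5)
Line 4: ['guitar', 'pencil', 'north', 'go'] (min_width=22, slack=1)
Line 5: ['magnetic', 'curtain', 'coffee'] (min_width=23, slack=0)
Line 6: ['bear', 'night', 'or', 'bridge'] (min_width=20, slack=3)
Line 7: ['quick', 'program', 'deep', 'is'] (min_width=21, slack=2)
Line 8: ['house', 'bird', 'any'] (min_width=14, slack=9)
Total lines: 8

Answer: 8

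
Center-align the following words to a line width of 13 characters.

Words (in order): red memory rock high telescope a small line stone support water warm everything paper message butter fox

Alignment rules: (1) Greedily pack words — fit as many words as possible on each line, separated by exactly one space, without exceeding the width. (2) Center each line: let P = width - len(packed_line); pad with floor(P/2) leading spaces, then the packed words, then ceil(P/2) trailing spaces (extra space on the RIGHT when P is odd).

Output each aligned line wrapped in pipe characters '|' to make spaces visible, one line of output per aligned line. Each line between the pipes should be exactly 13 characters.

Answer: | red memory  |
|  rock high  |
| telescope a |
| small line  |
|stone support|
| water warm  |
| everything  |
|paper message|
| butter fox  |

Derivation:
Line 1: ['red', 'memory'] (min_width=10, slack=3)
Line 2: ['rock', 'high'] (min_width=9, slack=4)
Line 3: ['telescope', 'a'] (min_width=11, slack=2)
Line 4: ['small', 'line'] (min_width=10, slack=3)
Line 5: ['stone', 'support'] (min_width=13, slack=0)
Line 6: ['water', 'warm'] (min_width=10, slack=3)
Line 7: ['everything'] (min_width=10, slack=3)
Line 8: ['paper', 'message'] (min_width=13, slack=0)
Line 9: ['butter', 'fox'] (min_width=10, slack=3)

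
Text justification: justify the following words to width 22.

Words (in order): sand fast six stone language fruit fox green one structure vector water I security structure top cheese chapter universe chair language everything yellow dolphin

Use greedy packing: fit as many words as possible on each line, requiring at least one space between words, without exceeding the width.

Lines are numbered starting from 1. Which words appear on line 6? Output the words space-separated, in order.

Line 1: ['sand', 'fast', 'six', 'stone'] (min_width=19, slack=3)
Line 2: ['language', 'fruit', 'fox'] (min_width=18, slack=4)
Line 3: ['green', 'one', 'structure'] (min_width=19, slack=3)
Line 4: ['vector', 'water', 'I'] (min_width=14, slack=8)
Line 5: ['security', 'structure', 'top'] (min_width=22, slack=0)
Line 6: ['cheese', 'chapter'] (min_width=14, slack=8)
Line 7: ['universe', 'chair'] (min_width=14, slack=8)
Line 8: ['language', 'everything'] (min_width=19, slack=3)
Line 9: ['yellow', 'dolphin'] (min_width=14, slack=8)

Answer: cheese chapter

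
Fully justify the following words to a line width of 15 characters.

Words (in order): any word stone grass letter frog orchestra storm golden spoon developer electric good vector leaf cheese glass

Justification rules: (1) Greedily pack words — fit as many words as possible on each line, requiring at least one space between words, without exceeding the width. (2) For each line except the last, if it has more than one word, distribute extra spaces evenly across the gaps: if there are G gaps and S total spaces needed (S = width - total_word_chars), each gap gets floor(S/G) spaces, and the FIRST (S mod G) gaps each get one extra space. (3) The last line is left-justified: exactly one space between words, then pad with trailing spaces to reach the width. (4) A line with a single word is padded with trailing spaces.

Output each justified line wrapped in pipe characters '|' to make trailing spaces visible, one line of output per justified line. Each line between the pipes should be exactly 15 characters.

Line 1: ['any', 'word', 'stone'] (min_width=14, slack=1)
Line 2: ['grass', 'letter'] (min_width=12, slack=3)
Line 3: ['frog', 'orchestra'] (min_width=14, slack=1)
Line 4: ['storm', 'golden'] (min_width=12, slack=3)
Line 5: ['spoon', 'developer'] (min_width=15, slack=0)
Line 6: ['electric', 'good'] (min_width=13, slack=2)
Line 7: ['vector', 'leaf'] (min_width=11, slack=4)
Line 8: ['cheese', 'glass'] (min_width=12, slack=3)

Answer: |any  word stone|
|grass    letter|
|frog  orchestra|
|storm    golden|
|spoon developer|
|electric   good|
|vector     leaf|
|cheese glass   |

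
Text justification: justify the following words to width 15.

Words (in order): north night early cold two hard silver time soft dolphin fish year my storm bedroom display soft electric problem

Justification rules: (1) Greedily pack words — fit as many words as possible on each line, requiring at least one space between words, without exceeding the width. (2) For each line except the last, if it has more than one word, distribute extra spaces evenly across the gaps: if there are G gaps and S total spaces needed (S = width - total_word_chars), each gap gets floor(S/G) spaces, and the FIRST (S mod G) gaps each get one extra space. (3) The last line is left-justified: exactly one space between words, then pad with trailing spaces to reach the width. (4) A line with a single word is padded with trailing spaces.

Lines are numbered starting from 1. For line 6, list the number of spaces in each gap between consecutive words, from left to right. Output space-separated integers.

Answer: 2 2

Derivation:
Line 1: ['north', 'night'] (min_width=11, slack=4)
Line 2: ['early', 'cold', 'two'] (min_width=14, slack=1)
Line 3: ['hard', 'silver'] (min_width=11, slack=4)
Line 4: ['time', 'soft'] (min_width=9, slack=6)
Line 5: ['dolphin', 'fish'] (min_width=12, slack=3)
Line 6: ['year', 'my', 'storm'] (min_width=13, slack=2)
Line 7: ['bedroom', 'display'] (min_width=15, slack=0)
Line 8: ['soft', 'electric'] (min_width=13, slack=2)
Line 9: ['problem'] (min_width=7, slack=8)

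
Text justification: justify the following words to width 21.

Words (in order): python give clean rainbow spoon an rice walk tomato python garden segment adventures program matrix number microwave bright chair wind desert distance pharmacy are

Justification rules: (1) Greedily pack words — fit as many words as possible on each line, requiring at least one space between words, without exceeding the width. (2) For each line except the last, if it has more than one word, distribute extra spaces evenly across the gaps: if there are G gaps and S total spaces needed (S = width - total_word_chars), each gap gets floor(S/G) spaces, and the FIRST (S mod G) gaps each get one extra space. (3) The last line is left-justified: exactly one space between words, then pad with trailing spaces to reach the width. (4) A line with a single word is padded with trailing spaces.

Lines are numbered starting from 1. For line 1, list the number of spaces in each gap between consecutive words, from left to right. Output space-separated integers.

Answer: 3 3

Derivation:
Line 1: ['python', 'give', 'clean'] (min_width=17, slack=4)
Line 2: ['rainbow', 'spoon', 'an', 'rice'] (min_width=21, slack=0)
Line 3: ['walk', 'tomato', 'python'] (min_width=18, slack=3)
Line 4: ['garden', 'segment'] (min_width=14, slack=7)
Line 5: ['adventures', 'program'] (min_width=18, slack=3)
Line 6: ['matrix', 'number'] (min_width=13, slack=8)
Line 7: ['microwave', 'bright'] (min_width=16, slack=5)
Line 8: ['chair', 'wind', 'desert'] (min_width=17, slack=4)
Line 9: ['distance', 'pharmacy', 'are'] (min_width=21, slack=0)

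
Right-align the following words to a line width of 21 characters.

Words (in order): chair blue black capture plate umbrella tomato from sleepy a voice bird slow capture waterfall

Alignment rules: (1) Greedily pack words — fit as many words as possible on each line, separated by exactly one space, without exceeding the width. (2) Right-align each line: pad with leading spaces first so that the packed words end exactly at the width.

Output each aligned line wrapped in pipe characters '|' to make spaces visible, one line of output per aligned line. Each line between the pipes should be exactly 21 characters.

Answer: |     chair blue black|
|        capture plate|
| umbrella tomato from|
|  sleepy a voice bird|
|         slow capture|
|            waterfall|

Derivation:
Line 1: ['chair', 'blue', 'black'] (min_width=16, slack=5)
Line 2: ['capture', 'plate'] (min_width=13, slack=8)
Line 3: ['umbrella', 'tomato', 'from'] (min_width=20, slack=1)
Line 4: ['sleepy', 'a', 'voice', 'bird'] (min_width=19, slack=2)
Line 5: ['slow', 'capture'] (min_width=12, slack=9)
Line 6: ['waterfall'] (min_width=9, slack=12)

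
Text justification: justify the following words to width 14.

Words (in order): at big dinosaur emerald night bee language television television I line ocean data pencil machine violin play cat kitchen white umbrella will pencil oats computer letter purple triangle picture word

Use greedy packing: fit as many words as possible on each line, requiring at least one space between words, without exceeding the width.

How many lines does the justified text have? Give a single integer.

Line 1: ['at', 'big'] (min_width=6, slack=8)
Line 2: ['dinosaur'] (min_width=8, slack=6)
Line 3: ['emerald', 'night'] (min_width=13, slack=1)
Line 4: ['bee', 'language'] (min_width=12, slack=2)
Line 5: ['television'] (min_width=10, slack=4)
Line 6: ['television', 'I'] (min_width=12, slack=2)
Line 7: ['line', 'ocean'] (min_width=10, slack=4)
Line 8: ['data', 'pencil'] (min_width=11, slack=3)
Line 9: ['machine', 'violin'] (min_width=14, slack=0)
Line 10: ['play', 'cat'] (min_width=8, slack=6)
Line 11: ['kitchen', 'white'] (min_width=13, slack=1)
Line 12: ['umbrella', 'will'] (min_width=13, slack=1)
Line 13: ['pencil', 'oats'] (min_width=11, slack=3)
Line 14: ['computer'] (min_width=8, slack=6)
Line 15: ['letter', 'purple'] (min_width=13, slack=1)
Line 16: ['triangle'] (min_width=8, slack=6)
Line 17: ['picture', 'word'] (min_width=12, slack=2)
Total lines: 17

Answer: 17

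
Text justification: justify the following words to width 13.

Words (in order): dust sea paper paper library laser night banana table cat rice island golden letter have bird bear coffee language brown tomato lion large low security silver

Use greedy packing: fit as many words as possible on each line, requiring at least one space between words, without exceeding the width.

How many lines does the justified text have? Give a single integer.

Answer: 14

Derivation:
Line 1: ['dust', 'sea'] (min_width=8, slack=5)
Line 2: ['paper', 'paper'] (min_width=11, slack=2)
Line 3: ['library', 'laser'] (min_width=13, slack=0)
Line 4: ['night', 'banana'] (min_width=12, slack=1)
Line 5: ['table', 'cat'] (min_width=9, slack=4)
Line 6: ['rice', 'island'] (min_width=11, slack=2)
Line 7: ['golden', 'letter'] (min_width=13, slack=0)
Line 8: ['have', 'bird'] (min_width=9, slack=4)
Line 9: ['bear', 'coffee'] (min_width=11, slack=2)
Line 10: ['language'] (min_width=8, slack=5)
Line 11: ['brown', 'tomato'] (min_width=12, slack=1)
Line 12: ['lion', 'large'] (min_width=10, slack=3)
Line 13: ['low', 'security'] (min_width=12, slack=1)
Line 14: ['silver'] (min_width=6, slack=7)
Total lines: 14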